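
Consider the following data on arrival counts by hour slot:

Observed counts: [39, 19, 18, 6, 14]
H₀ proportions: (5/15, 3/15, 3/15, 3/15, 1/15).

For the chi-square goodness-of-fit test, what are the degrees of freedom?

df = k − 1 = 5 − 1 = 4

degrees of freedom = 4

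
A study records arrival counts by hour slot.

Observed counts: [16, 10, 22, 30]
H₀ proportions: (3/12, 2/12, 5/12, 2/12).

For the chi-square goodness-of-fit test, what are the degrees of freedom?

df = k − 1 = 4 − 1 = 3

degrees of freedom = 3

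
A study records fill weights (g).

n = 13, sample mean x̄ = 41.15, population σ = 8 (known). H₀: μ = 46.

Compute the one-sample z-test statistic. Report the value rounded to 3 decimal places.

test statistic = -2.186

SE = σ/√n = 8/√13 = 2.2188
z = (x̄−μ₀)/SE = (41.15−46)/2.2188 = -2.1859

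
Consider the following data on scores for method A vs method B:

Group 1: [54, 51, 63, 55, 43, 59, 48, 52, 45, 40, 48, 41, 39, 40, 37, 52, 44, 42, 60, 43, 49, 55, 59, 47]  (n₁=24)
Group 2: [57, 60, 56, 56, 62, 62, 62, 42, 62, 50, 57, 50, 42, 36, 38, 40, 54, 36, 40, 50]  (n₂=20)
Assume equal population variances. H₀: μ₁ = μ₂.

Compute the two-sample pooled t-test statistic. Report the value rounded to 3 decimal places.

x̄₁=48.583, s₁=7.430, n₁=24
x̄₂=50.600, s₂=9.511, n₂=20
s_p² = [23·7.430² + 19·9.511²]/42 = 71.1579
SE = √(s_p²·(1/24+1/20)) = 2.5540
t = (48.583−50.600)/2.5540 = -0.7896
df = 42

test statistic = -0.790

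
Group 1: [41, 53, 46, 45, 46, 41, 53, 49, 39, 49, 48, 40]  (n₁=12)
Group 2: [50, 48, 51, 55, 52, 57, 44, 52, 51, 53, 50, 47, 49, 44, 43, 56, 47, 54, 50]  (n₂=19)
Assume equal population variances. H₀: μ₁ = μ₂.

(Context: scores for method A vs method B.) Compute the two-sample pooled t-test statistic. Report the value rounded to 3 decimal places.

x̄₁=45.833, s₁=4.821, n₁=12
x̄₂=50.158, s₂=4.004, n₂=19
s_p² = [11·4.821² + 18·4.004²]/29 = 18.7653
SE = √(s_p²·(1/12+1/19)) = 1.5973
t = (45.833−50.158)/1.5973 = -2.7074
df = 29

test statistic = -2.707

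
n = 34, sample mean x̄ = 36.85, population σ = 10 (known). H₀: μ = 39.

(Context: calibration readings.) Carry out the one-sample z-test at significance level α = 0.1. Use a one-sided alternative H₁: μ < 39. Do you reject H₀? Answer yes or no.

reject H₀: no

SE = σ/√n = 10/√34 = 1.7150
z = (x̄−μ₀)/SE = (36.85−39)/1.7150 = -1.2537
p-value (one-sided, H₁ less) = 0.10498
At α=0.1: p ≥ α → fail to reject H₀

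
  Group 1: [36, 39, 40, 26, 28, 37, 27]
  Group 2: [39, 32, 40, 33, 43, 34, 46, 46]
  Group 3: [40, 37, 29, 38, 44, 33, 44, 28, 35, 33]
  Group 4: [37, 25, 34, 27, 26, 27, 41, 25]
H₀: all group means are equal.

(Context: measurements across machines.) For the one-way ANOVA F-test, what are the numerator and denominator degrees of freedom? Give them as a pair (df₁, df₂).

degrees of freedom = [3, 29]

k = 4 groups, N = 33 total
df = (k−1, N−k) = (4−1, 33−4) = (3, 29)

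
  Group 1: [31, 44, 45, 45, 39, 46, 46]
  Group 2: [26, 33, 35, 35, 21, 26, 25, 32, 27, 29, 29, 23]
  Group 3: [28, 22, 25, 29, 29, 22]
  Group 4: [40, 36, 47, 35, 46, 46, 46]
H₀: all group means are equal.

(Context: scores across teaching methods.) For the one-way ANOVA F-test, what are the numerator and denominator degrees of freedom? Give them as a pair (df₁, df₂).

degrees of freedom = [3, 28]

k = 4 groups, N = 32 total
df = (k−1, N−k) = (4−1, 32−4) = (3, 28)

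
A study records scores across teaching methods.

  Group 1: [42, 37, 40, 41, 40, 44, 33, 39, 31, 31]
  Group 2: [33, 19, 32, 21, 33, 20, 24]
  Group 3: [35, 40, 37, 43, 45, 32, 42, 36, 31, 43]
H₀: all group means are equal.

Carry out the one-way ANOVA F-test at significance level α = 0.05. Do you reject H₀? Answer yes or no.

reject H₀: yes

Group means [37.80, 26.00, 38.40], grand mean 34.963
SSB = Σnᵢ(x̄ᵢ−x̄)² = 760.963; SSW = ΣΣ(x−x̄ᵢ)² = 658.000
MSB = 760.963/2 = 380.4815; MSW = 658.000/24 = 27.4167
F = MSB/MSW = 13.8777
df = (2, 24)
p-value (upper-tail) = 0.00010
At α=0.05: p < α → reject H₀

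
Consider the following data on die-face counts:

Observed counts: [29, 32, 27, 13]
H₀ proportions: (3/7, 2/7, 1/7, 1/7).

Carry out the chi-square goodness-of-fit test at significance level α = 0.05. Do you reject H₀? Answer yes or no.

reject H₀: yes

n = 101; E_i = n·p_i = [43.29, 28.86, 14.43, 14.43]
χ² = (29−43.29)²/43.29 + (32−28.86)²/28.86 + (27−14.43)²/14.43 + (13−14.43)²/14.43 = 16.1518
df = 3
p-value (upper-tail) = 0.00106
At α=0.05: p < α → reject H₀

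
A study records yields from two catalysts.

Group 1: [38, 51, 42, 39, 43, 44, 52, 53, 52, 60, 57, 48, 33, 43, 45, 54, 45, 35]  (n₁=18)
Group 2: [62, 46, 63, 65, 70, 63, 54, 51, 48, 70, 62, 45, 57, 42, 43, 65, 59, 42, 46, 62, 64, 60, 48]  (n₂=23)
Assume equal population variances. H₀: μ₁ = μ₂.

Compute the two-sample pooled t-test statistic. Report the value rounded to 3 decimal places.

x̄₁=46.333, s₁=7.562, n₁=18
x̄₂=55.957, s₂=9.266, n₂=23
s_p² = [17·7.562² + 22·9.266²]/39 = 73.3579
SE = √(s_p²·(1/18+1/23)) = 2.6953
t = (46.333−55.957)/2.6953 = -3.5703
df = 39

test statistic = -3.570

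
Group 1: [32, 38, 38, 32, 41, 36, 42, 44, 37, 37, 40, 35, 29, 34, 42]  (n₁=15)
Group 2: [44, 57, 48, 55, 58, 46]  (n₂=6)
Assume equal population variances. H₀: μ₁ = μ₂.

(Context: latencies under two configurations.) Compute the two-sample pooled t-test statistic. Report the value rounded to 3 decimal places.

test statistic = -6.129

x̄₁=37.133, s₁=4.257, n₁=15
x̄₂=51.333, s₂=6.055, n₂=6
s_p² = [14·4.257² + 5·6.055²]/19 = 23.0035
SE = √(s_p²·(1/15+1/6)) = 2.3168
t = (37.133−51.333)/2.3168 = -6.1292
df = 19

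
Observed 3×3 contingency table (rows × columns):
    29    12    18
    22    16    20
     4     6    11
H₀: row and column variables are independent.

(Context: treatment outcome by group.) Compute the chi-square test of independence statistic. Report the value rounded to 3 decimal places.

test statistic = 6.510

Row totals [59, 58, 21], col totals [55, 34, 49], n=138
χ² = (29−23.51)²/23.51 + (12−14.54)²/14.54 + (18−20.95)²/20.95 + (22−23.12)²/23.12 + (16−14.29)²/14.29 + (20−20.59)²/20.59 + (4−8.37)²/8.37 + (6−5.17)²/5.17 + (11−7.46)²/7.46 = 6.5101
df = 4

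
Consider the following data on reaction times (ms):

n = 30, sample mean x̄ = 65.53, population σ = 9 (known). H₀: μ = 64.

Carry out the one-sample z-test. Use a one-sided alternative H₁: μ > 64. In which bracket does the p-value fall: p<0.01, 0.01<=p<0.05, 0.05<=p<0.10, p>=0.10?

p-value bracket: p>=0.10

SE = σ/√n = 9/√30 = 1.6432
z = (x̄−μ₀)/SE = (65.53−64)/1.6432 = 0.9311
p-value (one-sided, H₁ greater) = 0.17589
→ bracket: p>=0.10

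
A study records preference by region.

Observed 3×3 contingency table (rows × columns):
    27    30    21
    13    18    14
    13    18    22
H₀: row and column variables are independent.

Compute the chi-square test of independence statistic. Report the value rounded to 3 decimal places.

Row totals [78, 45, 53], col totals [53, 66, 57], n=176
χ² = (27−23.49)²/23.49 + (30−29.25)²/29.25 + (21−25.26)²/25.26 + (13−13.55)²/13.55 + (18−16.88)²/16.88 + (14−14.57)²/14.57 + (13−15.96)²/15.96 + (18−19.88)²/19.88 + (22−17.16)²/17.16 = 3.4710
df = 4

test statistic = 3.471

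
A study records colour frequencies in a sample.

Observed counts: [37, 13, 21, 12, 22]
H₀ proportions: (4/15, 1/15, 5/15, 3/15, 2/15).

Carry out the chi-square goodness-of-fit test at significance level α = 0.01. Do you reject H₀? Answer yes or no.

n = 105; E_i = n·p_i = [28.00, 7.00, 35.00, 21.00, 14.00]
χ² = (37−28.00)²/28.00 + (13−7.00)²/7.00 + (21−35.00)²/35.00 + (12−21.00)²/21.00 + (22−14.00)²/14.00 = 22.0643
df = 4
p-value (upper-tail) = 0.00019
At α=0.01: p < α → reject H₀

reject H₀: yes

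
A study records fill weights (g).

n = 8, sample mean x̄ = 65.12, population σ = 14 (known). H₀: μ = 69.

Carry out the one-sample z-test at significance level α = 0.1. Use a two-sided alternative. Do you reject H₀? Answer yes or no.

reject H₀: no

SE = σ/√n = 14/√8 = 4.9497
z = (x̄−μ₀)/SE = (65.12−69)/4.9497 = -0.7839
p-value (two-sided) = 0.43311
At α=0.1: p ≥ α → fail to reject H₀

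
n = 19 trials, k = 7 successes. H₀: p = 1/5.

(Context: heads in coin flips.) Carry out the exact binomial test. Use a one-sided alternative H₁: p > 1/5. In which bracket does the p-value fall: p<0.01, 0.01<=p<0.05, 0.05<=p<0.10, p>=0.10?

Exact binomial: n=19, k=7, p₀=1/5=0.2000
P(X≥7) from Σ C(n,i)·p₀^i·(1−p₀)^(n−i)
p-value (one-sided, H₁ greater) = 0.06760
→ bracket: 0.05<=p<0.10

p-value bracket: 0.05<=p<0.10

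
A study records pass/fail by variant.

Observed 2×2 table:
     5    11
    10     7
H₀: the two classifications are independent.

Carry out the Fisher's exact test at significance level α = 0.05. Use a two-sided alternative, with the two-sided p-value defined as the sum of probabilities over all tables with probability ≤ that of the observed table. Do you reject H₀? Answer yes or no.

Margins: r₁=16, r₂=17, c₁=15, c₂=18, n=33
p_obs = C(16,5)·C(17,10)/C(33,15); sum pmf over tables with pmf ≤ p_obs
p-value (two-sided) = 0.16632
At α=0.05: p ≥ α → fail to reject H₀

reject H₀: no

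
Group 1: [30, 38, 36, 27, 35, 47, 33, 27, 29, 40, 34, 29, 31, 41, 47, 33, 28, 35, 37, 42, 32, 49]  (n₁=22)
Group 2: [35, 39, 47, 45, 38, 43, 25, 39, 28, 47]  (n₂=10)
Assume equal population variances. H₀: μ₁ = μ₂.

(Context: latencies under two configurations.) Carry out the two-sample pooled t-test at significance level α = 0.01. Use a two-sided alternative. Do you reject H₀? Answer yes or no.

reject H₀: no

x̄₁=35.455, s₁=6.588, n₁=22
x̄₂=38.600, s₂=7.545, n₂=10
s_p² = [21·6.588² + 9·7.545²]/30 = 47.4618
SE = √(s_p²·(1/22+1/10)) = 2.6275
t = (35.455−38.600)/2.6275 = -1.1971
df = 30
p-value (two-sided) = 0.24062
At α=0.01: p ≥ α → fail to reject H₀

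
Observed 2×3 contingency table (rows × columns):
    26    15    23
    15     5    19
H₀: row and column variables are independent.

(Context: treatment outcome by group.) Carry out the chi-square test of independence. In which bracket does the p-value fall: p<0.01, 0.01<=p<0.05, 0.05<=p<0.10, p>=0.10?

Row totals [64, 39], col totals [41, 20, 42], n=103
χ² = (26−25.48)²/25.48 + (15−12.43)²/12.43 + (23−26.10)²/26.10 + (15−15.52)²/15.52 + (5−7.57)²/7.57 + (19−15.90)²/15.90 = 2.4060
df = 2
p-value (upper-tail) = 0.30030
→ bracket: p>=0.10

p-value bracket: p>=0.10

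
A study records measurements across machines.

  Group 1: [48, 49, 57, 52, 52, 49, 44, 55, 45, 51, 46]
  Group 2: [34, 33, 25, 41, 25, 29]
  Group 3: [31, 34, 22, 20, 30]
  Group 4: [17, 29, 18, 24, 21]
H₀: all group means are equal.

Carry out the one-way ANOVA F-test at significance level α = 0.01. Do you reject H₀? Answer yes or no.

reject H₀: yes

Group means [49.82, 31.17, 27.40, 21.80], grand mean 36.333
SSB = Σnᵢ(x̄ᵢ−x̄)² = 3615.530; SSW = ΣΣ(x−x̄ᵢ)² = 596.470
MSB = 3615.530/3 = 1205.1768; MSW = 596.470/23 = 25.9335
F = MSB/MSW = 46.4719
df = (3, 23)
p-value (upper-tail) = 0.00000
At α=0.01: p < α → reject H₀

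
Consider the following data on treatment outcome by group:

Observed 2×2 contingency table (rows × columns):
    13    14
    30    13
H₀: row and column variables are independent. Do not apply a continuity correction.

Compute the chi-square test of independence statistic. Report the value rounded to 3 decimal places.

Row totals [27, 43], col totals [43, 27], n=70
χ² = (13−16.59)²/16.59 + (14−10.41)²/10.41 + (30−26.41)²/26.41 + (13−16.59)²/16.59 = 3.2718
df = 1

test statistic = 3.272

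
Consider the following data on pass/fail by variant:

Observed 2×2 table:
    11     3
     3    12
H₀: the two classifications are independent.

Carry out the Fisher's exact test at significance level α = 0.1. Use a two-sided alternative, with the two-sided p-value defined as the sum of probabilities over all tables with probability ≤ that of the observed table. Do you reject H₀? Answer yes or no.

Margins: r₁=14, r₂=15, c₁=14, c₂=15, n=29
p_obs = C(14,11)·C(15,3)/C(29,14); sum pmf over tables with pmf ≤ p_obs
p-value (two-sided) = 0.00281
At α=0.1: p < α → reject H₀

reject H₀: yes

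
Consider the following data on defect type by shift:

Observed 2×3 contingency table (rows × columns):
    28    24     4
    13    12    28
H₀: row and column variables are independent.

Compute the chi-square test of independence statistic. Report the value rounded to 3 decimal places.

test statistic = 27.426

Row totals [56, 53], col totals [41, 36, 32], n=109
χ² = (28−21.06)²/21.06 + (24−18.50)²/18.50 + (4−16.44)²/16.44 + (13−19.94)²/19.94 + (12−17.50)²/17.50 + (28−15.56)²/15.56 = 27.4260
df = 2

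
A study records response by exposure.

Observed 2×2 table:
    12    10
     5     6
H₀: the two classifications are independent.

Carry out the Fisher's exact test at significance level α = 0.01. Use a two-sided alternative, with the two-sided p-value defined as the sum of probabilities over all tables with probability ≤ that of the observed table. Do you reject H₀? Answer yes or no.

Margins: r₁=22, r₂=11, c₁=17, c₂=16, n=33
p_obs = C(22,12)·C(11,5)/C(33,17); sum pmf over tables with pmf ≤ p_obs
p-value (two-sided) = 0.72068
At α=0.01: p ≥ α → fail to reject H₀

reject H₀: no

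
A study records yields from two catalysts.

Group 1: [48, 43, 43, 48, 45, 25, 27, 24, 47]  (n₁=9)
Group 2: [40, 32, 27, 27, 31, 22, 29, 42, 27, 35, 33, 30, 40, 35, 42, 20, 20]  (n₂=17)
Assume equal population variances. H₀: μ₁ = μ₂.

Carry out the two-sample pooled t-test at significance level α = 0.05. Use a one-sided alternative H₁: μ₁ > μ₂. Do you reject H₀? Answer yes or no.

x̄₁=38.889, s₁=10.362, n₁=9
x̄₂=31.294, s₂=7.139, n₂=17
s_p² = [8·10.362² + 16·7.139²]/24 = 69.7674
SE = √(s_p²·(1/9+1/17)) = 3.4432
t = (38.889−31.294)/3.4432 = 2.2057
df = 24
p-value (one-sided, H₁ greater) = 0.01861
At α=0.05: p < α → reject H₀

reject H₀: yes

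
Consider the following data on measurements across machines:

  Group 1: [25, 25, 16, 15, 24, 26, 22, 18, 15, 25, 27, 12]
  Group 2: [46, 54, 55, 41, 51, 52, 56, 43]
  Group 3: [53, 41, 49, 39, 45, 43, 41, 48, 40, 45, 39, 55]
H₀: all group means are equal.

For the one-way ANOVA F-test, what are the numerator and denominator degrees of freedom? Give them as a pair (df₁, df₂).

k = 3 groups, N = 32 total
df = (k−1, N−k) = (3−1, 32−3) = (2, 29)

degrees of freedom = [2, 29]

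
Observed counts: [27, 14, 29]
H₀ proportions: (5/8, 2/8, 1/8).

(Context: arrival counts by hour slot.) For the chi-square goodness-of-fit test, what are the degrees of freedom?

df = k − 1 = 3 − 1 = 2

degrees of freedom = 2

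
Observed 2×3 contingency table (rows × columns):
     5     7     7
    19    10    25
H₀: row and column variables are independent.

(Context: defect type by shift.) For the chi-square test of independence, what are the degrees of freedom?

degrees of freedom = 2

df = (r−1)(c−1) = (2−1)·(3−1) = 2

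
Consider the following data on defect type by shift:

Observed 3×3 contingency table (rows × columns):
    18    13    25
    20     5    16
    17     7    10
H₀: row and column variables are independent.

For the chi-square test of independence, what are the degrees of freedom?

df = (r−1)(c−1) = (3−1)·(3−1) = 4

degrees of freedom = 4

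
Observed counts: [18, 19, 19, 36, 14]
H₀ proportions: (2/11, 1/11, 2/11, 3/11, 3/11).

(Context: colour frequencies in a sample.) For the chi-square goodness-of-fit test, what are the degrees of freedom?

df = k − 1 = 5 − 1 = 4

degrees of freedom = 4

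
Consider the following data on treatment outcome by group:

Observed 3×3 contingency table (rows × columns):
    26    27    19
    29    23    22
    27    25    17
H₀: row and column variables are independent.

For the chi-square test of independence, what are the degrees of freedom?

degrees of freedom = 4

df = (r−1)(c−1) = (3−1)·(3−1) = 4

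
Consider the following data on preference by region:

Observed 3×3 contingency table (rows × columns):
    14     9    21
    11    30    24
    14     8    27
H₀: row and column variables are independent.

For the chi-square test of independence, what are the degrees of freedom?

degrees of freedom = 4

df = (r−1)(c−1) = (3−1)·(3−1) = 4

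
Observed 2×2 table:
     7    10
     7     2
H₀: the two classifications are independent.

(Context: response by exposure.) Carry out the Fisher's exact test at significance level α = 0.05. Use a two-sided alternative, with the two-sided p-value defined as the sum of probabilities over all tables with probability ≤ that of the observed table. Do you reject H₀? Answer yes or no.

reject H₀: no

Margins: r₁=17, r₂=9, c₁=14, c₂=12, n=26
p_obs = C(17,7)·C(9,7)/C(26,14); sum pmf over tables with pmf ≤ p_obs
p-value (two-sided) = 0.11002
At α=0.05: p ≥ α → fail to reject H₀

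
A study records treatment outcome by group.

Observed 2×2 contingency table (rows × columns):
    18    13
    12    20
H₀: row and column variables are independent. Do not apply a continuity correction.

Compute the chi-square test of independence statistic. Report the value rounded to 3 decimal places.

test statistic = 2.670

Row totals [31, 32], col totals [30, 33], n=63
χ² = (18−14.76)²/14.76 + (13−16.24)²/16.24 + (12−15.24)²/15.24 + (20−16.76)²/16.76 = 2.6696
df = 1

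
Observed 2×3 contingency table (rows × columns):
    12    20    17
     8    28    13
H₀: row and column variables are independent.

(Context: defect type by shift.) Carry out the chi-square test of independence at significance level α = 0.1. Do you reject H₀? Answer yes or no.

reject H₀: no

Row totals [49, 49], col totals [20, 48, 30], n=98
χ² = (12−10.00)²/10.00 + (20−24.00)²/24.00 + (17−15.00)²/15.00 + (8−10.00)²/10.00 + (28−24.00)²/24.00 + (13−15.00)²/15.00 = 2.6667
df = 2
p-value (upper-tail) = 0.26360
At α=0.1: p ≥ α → fail to reject H₀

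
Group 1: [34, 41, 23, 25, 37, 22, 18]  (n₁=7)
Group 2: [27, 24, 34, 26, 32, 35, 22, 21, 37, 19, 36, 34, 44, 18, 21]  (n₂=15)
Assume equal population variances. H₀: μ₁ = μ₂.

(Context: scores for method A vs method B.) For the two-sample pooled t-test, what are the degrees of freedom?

degrees of freedom = 20

df = n₁ + n₂ − 2 = 7 + 15 − 2 = 20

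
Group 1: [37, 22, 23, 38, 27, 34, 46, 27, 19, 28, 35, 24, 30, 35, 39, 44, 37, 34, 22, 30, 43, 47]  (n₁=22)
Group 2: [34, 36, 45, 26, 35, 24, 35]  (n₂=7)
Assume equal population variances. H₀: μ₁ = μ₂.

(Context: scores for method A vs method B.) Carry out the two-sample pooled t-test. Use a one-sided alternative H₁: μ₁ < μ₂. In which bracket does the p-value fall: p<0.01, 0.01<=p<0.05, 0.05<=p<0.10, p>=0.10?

x̄₁=32.773, s₁=8.228, n₁=22
x̄₂=33.571, s₂=6.949, n₂=7
s_p² = [21·8.228² + 6·6.949²]/27 = 63.3918
SE = √(s_p²·(1/22+1/7)) = 3.4551
t = (32.773−33.571)/3.4551 = -0.2312
df = 27
p-value (one-sided, H₁ less) = 0.40946
→ bracket: p>=0.10

p-value bracket: p>=0.10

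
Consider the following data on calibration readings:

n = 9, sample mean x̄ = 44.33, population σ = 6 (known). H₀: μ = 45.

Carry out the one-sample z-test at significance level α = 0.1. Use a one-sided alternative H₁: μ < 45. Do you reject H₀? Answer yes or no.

reject H₀: no

SE = σ/√n = 6/√9 = 2.0000
z = (x̄−μ₀)/SE = (44.33−45)/2.0000 = -0.3350
p-value (one-sided, H₁ less) = 0.36881
At α=0.1: p ≥ α → fail to reject H₀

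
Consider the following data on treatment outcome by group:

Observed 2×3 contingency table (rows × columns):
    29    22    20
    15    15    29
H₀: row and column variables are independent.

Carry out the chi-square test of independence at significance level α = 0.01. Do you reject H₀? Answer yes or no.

Row totals [71, 59], col totals [44, 37, 49], n=130
χ² = (29−24.03)²/24.03 + (22−20.21)²/20.21 + (20−26.76)²/26.76 + (15−19.97)²/19.97 + (15−16.79)²/16.79 + (29−22.24)²/22.24 = 6.3786
df = 2
p-value (upper-tail) = 0.04120
At α=0.01: p ≥ α → fail to reject H₀

reject H₀: no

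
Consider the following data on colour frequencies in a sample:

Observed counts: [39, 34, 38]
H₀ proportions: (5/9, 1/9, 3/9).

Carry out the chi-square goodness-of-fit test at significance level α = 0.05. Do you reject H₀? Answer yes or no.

n = 111; E_i = n·p_i = [61.67, 12.33, 37.00]
χ² = (39−61.67)²/61.67 + (34−12.33)²/12.33 + (38−37.00)²/37.00 = 46.4216
df = 2
p-value (upper-tail) = 0.00000
At α=0.05: p < α → reject H₀

reject H₀: yes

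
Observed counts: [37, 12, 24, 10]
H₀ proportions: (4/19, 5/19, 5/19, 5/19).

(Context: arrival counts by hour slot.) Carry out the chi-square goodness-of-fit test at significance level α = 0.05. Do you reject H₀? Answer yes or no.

n = 83; E_i = n·p_i = [17.47, 21.84, 21.84, 21.84]
χ² = (37−17.47)²/17.47 + (12−21.84)²/21.84 + (24−21.84)²/21.84 + (10−21.84)²/21.84 = 32.8886
df = 3
p-value (upper-tail) = 0.00000
At α=0.05: p < α → reject H₀

reject H₀: yes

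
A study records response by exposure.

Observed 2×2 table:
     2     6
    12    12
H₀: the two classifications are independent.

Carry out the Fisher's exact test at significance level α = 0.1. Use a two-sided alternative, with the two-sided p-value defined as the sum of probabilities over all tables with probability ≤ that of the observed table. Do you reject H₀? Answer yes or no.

reject H₀: no

Margins: r₁=8, r₂=24, c₁=14, c₂=18, n=32
p_obs = C(8,2)·C(24,12)/C(32,14); sum pmf over tables with pmf ≤ p_obs
p-value (two-sided) = 0.41228
At α=0.1: p ≥ α → fail to reject H₀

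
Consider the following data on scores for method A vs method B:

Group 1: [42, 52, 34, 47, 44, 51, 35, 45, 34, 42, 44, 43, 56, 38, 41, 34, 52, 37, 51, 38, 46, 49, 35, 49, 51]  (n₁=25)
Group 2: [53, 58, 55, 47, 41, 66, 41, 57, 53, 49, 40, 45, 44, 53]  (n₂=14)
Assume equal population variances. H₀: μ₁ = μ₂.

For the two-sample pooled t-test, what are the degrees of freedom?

df = n₁ + n₂ − 2 = 25 + 14 − 2 = 37

degrees of freedom = 37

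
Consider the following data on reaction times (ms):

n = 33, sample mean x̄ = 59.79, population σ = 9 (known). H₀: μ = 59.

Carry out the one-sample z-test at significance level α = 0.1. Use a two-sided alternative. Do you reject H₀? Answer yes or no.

SE = σ/√n = 9/√33 = 1.5667
z = (x̄−μ₀)/SE = (59.79−59)/1.5667 = 0.5042
p-value (two-sided) = 0.61409
At α=0.1: p ≥ α → fail to reject H₀

reject H₀: no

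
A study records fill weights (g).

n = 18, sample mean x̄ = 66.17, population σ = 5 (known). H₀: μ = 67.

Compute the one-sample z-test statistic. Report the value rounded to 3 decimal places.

test statistic = -0.704

SE = σ/√n = 5/√18 = 1.1785
z = (x̄−μ₀)/SE = (66.17−67)/1.1785 = -0.7043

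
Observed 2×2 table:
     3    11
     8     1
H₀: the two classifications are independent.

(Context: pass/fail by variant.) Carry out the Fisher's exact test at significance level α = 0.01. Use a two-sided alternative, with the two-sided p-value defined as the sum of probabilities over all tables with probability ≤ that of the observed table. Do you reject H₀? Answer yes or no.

reject H₀: yes

Margins: r₁=14, r₂=9, c₁=11, c₂=12, n=23
p_obs = C(14,3)·C(9,8)/C(23,11); sum pmf over tables with pmf ≤ p_obs
p-value (two-sided) = 0.00276
At α=0.01: p < α → reject H₀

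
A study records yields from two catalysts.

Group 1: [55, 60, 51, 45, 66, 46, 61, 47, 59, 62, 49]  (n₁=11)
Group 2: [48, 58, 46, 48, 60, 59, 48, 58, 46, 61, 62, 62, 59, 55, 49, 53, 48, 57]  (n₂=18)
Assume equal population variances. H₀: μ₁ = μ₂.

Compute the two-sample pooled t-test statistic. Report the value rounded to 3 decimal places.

test statistic = 0.144

x̄₁=54.636, s₁=7.366, n₁=11
x̄₂=54.278, s₂=5.949, n₂=18
s_p² = [10·7.366² + 17·5.949²]/27 = 42.3762
SE = √(s_p²·(1/11+1/18)) = 2.4913
t = (54.636−54.278)/2.4913 = 0.1439
df = 27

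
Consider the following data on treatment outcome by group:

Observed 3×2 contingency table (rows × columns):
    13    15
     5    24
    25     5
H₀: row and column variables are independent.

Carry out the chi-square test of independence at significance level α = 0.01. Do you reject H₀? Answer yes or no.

Row totals [28, 29, 30], col totals [43, 44], n=87
χ² = (13−13.84)²/13.84 + (15−14.16)²/14.16 + (5−14.33)²/14.33 + (24−14.67)²/14.67 + (25−14.83)²/14.83 + (5−15.17)²/15.17 = 25.9164
df = 2
p-value (upper-tail) = 0.00000
At α=0.01: p < α → reject H₀

reject H₀: yes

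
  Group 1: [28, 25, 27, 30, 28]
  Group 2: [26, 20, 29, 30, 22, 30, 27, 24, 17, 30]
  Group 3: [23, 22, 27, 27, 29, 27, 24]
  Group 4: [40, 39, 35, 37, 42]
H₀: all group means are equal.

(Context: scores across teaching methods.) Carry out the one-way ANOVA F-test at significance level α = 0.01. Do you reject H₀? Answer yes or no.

reject H₀: yes

Group means [27.60, 25.50, 25.57, 38.60], grand mean 28.333
SSB = Σnᵢ(x̄ᵢ−x̄)² = 663.386; SSW = ΣΣ(x−x̄ᵢ)² = 274.614
MSB = 663.386/3 = 221.1286; MSW = 274.614/23 = 11.9398
F = MSB/MSW = 18.5204
df = (3, 23)
p-value (upper-tail) = 0.00000
At α=0.01: p < α → reject H₀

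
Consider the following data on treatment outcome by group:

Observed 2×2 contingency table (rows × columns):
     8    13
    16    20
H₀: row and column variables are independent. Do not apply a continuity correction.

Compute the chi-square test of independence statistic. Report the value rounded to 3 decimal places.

Row totals [21, 36], col totals [24, 33], n=57
χ² = (8−8.84)²/8.84 + (13−12.16)²/12.16 + (16−15.16)²/15.16 + (20−20.84)²/20.84 = 0.2193
df = 1

test statistic = 0.219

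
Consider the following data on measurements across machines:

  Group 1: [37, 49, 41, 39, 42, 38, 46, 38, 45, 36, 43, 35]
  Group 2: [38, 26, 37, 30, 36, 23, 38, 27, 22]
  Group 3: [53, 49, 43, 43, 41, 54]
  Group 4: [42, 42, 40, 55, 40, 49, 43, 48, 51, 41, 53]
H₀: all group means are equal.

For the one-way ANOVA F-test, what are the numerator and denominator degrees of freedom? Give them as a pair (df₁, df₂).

k = 4 groups, N = 38 total
df = (k−1, N−k) = (4−1, 38−4) = (3, 34)

degrees of freedom = [3, 34]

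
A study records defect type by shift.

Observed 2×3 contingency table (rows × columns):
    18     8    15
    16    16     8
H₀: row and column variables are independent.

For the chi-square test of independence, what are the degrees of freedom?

df = (r−1)(c−1) = (2−1)·(3−1) = 2

degrees of freedom = 2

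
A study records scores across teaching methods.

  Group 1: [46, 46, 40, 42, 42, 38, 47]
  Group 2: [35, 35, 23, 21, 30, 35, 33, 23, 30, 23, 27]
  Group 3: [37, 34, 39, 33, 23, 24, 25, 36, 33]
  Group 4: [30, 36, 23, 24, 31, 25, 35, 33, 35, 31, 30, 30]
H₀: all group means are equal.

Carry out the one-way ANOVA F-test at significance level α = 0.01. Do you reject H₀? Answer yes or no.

Group means [43.00, 28.64, 31.56, 30.25], grand mean 32.385
SSB = Σnᵢ(x̄ᵢ−x̄)² = 1004.213; SSW = ΣΣ(x−x̄ᵢ)² = 865.018
MSB = 1004.213/3 = 334.7377; MSW = 865.018/35 = 24.7148
F = MSB/MSW = 13.5440
df = (3, 35)
p-value (upper-tail) = 0.00001
At α=0.01: p < α → reject H₀

reject H₀: yes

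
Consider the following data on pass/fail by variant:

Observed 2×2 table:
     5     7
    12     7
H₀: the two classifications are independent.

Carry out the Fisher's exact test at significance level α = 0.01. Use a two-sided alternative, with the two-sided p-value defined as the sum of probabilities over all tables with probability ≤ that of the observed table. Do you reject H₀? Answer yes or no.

Margins: r₁=12, r₂=19, c₁=17, c₂=14, n=31
p_obs = C(12,5)·C(19,12)/C(31,17); sum pmf over tables with pmf ≤ p_obs
p-value (two-sided) = 0.28831
At α=0.01: p ≥ α → fail to reject H₀

reject H₀: no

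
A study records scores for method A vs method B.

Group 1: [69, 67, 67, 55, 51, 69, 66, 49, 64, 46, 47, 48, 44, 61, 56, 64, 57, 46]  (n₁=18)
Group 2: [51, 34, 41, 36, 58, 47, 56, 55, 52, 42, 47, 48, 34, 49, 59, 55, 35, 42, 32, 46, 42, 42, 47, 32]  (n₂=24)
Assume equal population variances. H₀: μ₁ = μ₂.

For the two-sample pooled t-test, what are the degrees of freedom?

degrees of freedom = 40

df = n₁ + n₂ − 2 = 18 + 24 − 2 = 40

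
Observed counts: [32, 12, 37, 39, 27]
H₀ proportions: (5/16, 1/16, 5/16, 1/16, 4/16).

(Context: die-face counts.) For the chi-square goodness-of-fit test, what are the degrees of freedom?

degrees of freedom = 4

df = k − 1 = 5 − 1 = 4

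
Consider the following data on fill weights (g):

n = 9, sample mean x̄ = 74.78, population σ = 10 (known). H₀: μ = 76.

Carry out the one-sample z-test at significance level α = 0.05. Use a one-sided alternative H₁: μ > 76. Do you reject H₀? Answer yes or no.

SE = σ/√n = 10/√9 = 3.3333
z = (x̄−μ₀)/SE = (74.78−76)/3.3333 = -0.3660
p-value (one-sided, H₁ greater) = 0.64282
At α=0.05: p ≥ α → fail to reject H₀

reject H₀: no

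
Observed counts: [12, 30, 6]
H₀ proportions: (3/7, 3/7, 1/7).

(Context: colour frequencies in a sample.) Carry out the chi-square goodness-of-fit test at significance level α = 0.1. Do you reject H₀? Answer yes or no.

reject H₀: yes

n = 48; E_i = n·p_i = [20.57, 20.57, 6.86]
χ² = (12−20.57)²/20.57 + (30−20.57)²/20.57 + (6−6.86)²/6.86 = 8.0000
df = 2
p-value (upper-tail) = 0.01832
At α=0.1: p < α → reject H₀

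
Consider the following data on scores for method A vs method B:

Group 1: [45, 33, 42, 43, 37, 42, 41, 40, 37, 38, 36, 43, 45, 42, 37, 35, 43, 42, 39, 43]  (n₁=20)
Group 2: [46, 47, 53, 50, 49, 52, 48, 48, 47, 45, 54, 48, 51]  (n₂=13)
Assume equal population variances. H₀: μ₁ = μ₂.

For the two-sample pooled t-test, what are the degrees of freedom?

degrees of freedom = 31

df = n₁ + n₂ − 2 = 20 + 13 − 2 = 31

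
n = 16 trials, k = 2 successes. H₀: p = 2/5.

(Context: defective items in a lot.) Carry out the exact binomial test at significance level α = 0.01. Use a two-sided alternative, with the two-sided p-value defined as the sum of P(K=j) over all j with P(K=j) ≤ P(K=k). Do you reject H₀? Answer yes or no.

Exact binomial: n=16, k=2, p₀=2/5=0.4000
P(X=j) = C(n,j)·p₀^j·(1−p₀)^(n−j); p = Σ P(X=j) over j with P(X=j) ≤ P(X=2)
p-value (two-sided) = 0.03748
At α=0.01: p ≥ α → fail to reject H₀

reject H₀: no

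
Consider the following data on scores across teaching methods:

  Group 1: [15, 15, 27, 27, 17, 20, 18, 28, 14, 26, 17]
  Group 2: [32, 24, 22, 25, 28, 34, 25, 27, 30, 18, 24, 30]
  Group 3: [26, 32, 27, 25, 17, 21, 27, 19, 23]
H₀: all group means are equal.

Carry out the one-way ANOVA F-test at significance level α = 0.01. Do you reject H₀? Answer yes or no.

reject H₀: no

Group means [20.36, 26.58, 24.11], grand mean 23.750
SSB = Σnᵢ(x̄ᵢ−x̄)² = 223.649; SSW = ΣΣ(x−x̄ᵢ)² = 698.351
MSB = 223.649/2 = 111.8245; MSW = 698.351/29 = 24.0811
F = MSB/MSW = 4.6437
df = (2, 29)
p-value (upper-tail) = 0.01780
At α=0.01: p ≥ α → fail to reject H₀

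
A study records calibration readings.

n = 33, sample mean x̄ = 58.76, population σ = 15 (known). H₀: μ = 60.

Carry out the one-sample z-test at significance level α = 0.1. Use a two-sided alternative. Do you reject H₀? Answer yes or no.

SE = σ/√n = 15/√33 = 2.6112
z = (x̄−μ₀)/SE = (58.76−60)/2.6112 = -0.4749
p-value (two-sided) = 0.63487
At α=0.1: p ≥ α → fail to reject H₀

reject H₀: no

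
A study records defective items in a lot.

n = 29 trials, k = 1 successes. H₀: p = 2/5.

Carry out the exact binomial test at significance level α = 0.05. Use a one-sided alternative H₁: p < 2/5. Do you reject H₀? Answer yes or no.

Exact binomial: n=29, k=1, p₀=2/5=0.4000
P(X≤1) from Σ C(n,i)·p₀^i·(1−p₀)^(n−i)
p-value (one-sided, H₁ less) = 0.00001
At α=0.05: p < α → reject H₀

reject H₀: yes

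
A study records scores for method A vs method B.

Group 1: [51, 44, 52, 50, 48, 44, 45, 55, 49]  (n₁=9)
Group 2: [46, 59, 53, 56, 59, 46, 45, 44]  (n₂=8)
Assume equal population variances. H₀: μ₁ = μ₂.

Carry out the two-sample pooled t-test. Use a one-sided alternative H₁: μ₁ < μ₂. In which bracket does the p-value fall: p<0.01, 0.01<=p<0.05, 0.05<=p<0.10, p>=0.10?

x̄₁=48.667, s₁=3.808, n₁=9
x̄₂=51.000, s₂=6.459, n₂=8
s_p² = [8·3.808² + 7·6.459²]/15 = 27.2000
SE = √(s_p²·(1/9+1/8)) = 2.5342
t = (48.667−51.000)/2.5342 = -0.9207
df = 15
p-value (one-sided, H₁ less) = 0.18588
→ bracket: p>=0.10

p-value bracket: p>=0.10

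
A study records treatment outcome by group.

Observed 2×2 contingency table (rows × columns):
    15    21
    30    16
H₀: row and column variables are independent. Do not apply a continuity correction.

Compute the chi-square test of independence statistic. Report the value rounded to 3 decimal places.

Row totals [36, 46], col totals [45, 37], n=82
χ² = (15−19.76)²/19.76 + (21−16.24)²/16.24 + (30−25.24)²/25.24 + (16−20.76)²/20.76 = 4.5234
df = 1

test statistic = 4.523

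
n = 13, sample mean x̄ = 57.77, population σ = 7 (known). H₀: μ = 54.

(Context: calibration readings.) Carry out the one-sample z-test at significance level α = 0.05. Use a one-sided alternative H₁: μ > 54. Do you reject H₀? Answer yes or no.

reject H₀: yes

SE = σ/√n = 7/√13 = 1.9415
z = (x̄−μ₀)/SE = (57.77−54)/1.9415 = 1.9418
p-value (one-sided, H₁ greater) = 0.02608
At α=0.05: p < α → reject H₀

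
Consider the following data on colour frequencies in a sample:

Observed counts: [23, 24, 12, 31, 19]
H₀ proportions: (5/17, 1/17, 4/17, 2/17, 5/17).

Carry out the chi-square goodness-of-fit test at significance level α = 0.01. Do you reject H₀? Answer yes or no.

n = 109; E_i = n·p_i = [32.06, 6.41, 25.65, 12.82, 32.06]
χ² = (23−32.06)²/32.06 + (24−6.41)²/6.41 + (12−25.65)²/25.65 + (31−12.82)²/12.82 + (19−32.06)²/32.06 = 89.1514
df = 4
p-value (upper-tail) = 0.00000
At α=0.01: p < α → reject H₀

reject H₀: yes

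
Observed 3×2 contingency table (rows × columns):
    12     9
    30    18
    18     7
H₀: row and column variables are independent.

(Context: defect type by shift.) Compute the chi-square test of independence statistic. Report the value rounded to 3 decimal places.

test statistic = 1.166

Row totals [21, 48, 25], col totals [60, 34], n=94
χ² = (12−13.40)²/13.40 + (9−7.60)²/7.60 + (30−30.64)²/30.64 + (18−17.36)²/17.36 + (18−15.96)²/15.96 + (7−9.04)²/9.04 = 1.1663
df = 2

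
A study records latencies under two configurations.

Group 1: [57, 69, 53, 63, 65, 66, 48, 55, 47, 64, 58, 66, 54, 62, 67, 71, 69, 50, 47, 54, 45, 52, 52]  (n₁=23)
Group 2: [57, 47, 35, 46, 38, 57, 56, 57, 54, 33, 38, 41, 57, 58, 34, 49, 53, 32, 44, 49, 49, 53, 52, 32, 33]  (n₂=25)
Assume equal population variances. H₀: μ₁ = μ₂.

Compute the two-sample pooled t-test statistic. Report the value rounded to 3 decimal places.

test statistic = 4.655

x̄₁=58.000, s₁=8.146, n₁=23
x̄₂=46.160, s₂=9.366, n₂=25
s_p² = [22·8.146² + 24·9.366²]/46 = 77.5078
SE = √(s_p²·(1/23+1/25)) = 2.5437
t = (58.000−46.160)/2.5437 = 4.6547
df = 46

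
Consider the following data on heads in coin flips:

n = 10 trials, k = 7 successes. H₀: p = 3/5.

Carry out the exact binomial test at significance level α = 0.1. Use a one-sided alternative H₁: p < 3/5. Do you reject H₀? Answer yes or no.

reject H₀: no

Exact binomial: n=10, k=7, p₀=3/5=0.6000
P(X≤7) from Σ C(n,i)·p₀^i·(1−p₀)^(n−i)
p-value (one-sided, H₁ less) = 0.83271
At α=0.1: p ≥ α → fail to reject H₀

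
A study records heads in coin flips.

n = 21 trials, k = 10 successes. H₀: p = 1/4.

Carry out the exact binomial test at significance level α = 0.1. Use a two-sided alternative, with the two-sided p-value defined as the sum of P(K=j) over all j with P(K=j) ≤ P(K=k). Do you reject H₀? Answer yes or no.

reject H₀: yes

Exact binomial: n=21, k=10, p₀=1/4=0.2500
P(X=j) = C(n,j)·p₀^j·(1−p₀)^(n−j); p = Σ P(X=j) over j with P(X=j) ≤ P(X=10)
p-value (two-sided) = 0.02301
At α=0.1: p < α → reject H₀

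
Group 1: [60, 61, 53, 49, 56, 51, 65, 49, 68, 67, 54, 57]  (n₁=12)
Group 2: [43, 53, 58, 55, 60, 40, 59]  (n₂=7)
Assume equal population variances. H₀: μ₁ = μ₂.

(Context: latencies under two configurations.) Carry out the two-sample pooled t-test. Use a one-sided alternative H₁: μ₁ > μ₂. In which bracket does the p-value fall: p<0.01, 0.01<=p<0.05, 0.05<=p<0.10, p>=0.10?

x̄₁=57.500, s₁=6.722, n₁=12
x̄₂=52.571, s₂=7.976, n₂=7
s_p² = [11·6.722² + 6·7.976²]/17 = 51.6891
SE = √(s_p²·(1/12+1/7)) = 3.4193
t = (57.500−52.571)/3.4193 = 1.4414
df = 17
p-value (one-sided, H₁ greater) = 0.08382
→ bracket: 0.05<=p<0.10

p-value bracket: 0.05<=p<0.10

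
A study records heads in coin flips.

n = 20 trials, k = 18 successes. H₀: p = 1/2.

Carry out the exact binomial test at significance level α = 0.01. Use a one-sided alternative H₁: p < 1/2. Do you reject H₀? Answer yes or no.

Exact binomial: n=20, k=18, p₀=1/2=0.5000
P(X≤18) from Σ C(n,i)·p₀^i·(1−p₀)^(n−i)
p-value (one-sided, H₁ less) = 0.99998
At α=0.01: p ≥ α → fail to reject H₀

reject H₀: no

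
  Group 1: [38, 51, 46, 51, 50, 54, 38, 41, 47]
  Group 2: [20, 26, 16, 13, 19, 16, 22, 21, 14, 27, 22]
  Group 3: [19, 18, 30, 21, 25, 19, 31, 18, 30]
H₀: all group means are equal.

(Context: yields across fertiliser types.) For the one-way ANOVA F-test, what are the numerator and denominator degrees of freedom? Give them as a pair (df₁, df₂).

k = 3 groups, N = 29 total
df = (k−1, N−k) = (3−1, 29−3) = (2, 26)

degrees of freedom = [2, 26]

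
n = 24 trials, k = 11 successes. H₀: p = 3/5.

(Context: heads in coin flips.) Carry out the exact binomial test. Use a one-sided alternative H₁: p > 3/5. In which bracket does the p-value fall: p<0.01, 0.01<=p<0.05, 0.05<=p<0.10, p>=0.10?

p-value bracket: p>=0.10

Exact binomial: n=24, k=11, p₀=3/5=0.6000
P(X≥11) from Σ C(n,i)·p₀^i·(1−p₀)^(n−i)
p-value (one-sided, H₁ greater) = 0.94651
→ bracket: p>=0.10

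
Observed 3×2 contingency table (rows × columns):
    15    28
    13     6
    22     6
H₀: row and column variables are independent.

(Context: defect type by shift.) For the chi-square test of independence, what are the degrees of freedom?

degrees of freedom = 2

df = (r−1)(c−1) = (3−1)·(2−1) = 2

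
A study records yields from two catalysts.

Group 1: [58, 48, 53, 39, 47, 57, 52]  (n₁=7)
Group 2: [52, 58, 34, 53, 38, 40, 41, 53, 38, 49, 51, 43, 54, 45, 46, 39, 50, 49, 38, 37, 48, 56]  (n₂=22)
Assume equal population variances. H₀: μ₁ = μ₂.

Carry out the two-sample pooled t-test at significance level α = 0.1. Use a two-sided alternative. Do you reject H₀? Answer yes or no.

reject H₀: no

x̄₁=50.571, s₁=6.554, n₁=7
x̄₂=46.000, s₂=7.044, n₂=22
s_p² = [6·6.554² + 21·7.044²]/27 = 48.1376
SE = √(s_p²·(1/7+1/22)) = 3.0108
t = (50.571−46.000)/3.0108 = 1.5183
df = 27
p-value (two-sided) = 0.14055
At α=0.1: p ≥ α → fail to reject H₀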